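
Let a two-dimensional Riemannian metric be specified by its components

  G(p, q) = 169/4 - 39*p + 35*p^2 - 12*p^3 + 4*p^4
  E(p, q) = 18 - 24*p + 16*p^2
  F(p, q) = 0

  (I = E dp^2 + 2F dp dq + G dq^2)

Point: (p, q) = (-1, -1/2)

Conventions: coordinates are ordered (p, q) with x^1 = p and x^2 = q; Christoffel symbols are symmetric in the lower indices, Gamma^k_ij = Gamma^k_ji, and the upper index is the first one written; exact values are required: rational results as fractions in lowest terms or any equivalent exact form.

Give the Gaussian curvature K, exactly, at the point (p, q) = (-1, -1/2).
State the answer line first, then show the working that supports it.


Answer: K = -18/19343

E = 58, F = 0, G = 529/4, EG - F^2 = 15341/2 at the point
E_p = -56, E_q = 0, F_p = 0, F_q = 0, G_p = -161, G_q = 0
E_qq = 0, F_pq = 0, G_pp = 190
Compute both Brioschi determinants and normalise by (EG - F^2)^2.
M1 = [[-E_qq/2 + F_pq - G_pp/2, E_p/2, F_p - E_q/2], [F_q - G_p/2, E, F], [G_q/2, F, G]] = [[-95, -28, 0], [161/2, 58, 0], [0, 0, 529/4]]; det M1 = -430606
M2 = [[0, E_q/2, G_p/2], [E_q/2, E, F], [G_p/2, F, G]] = [[0, 0, -161/2], [0, 58, 0], [-161/2, 0, 529/4]]; det M2 = -751709/2
det M1 - det M2 = -109503/2; K = -109503/2 / (15341/2)^2 = -18/19343


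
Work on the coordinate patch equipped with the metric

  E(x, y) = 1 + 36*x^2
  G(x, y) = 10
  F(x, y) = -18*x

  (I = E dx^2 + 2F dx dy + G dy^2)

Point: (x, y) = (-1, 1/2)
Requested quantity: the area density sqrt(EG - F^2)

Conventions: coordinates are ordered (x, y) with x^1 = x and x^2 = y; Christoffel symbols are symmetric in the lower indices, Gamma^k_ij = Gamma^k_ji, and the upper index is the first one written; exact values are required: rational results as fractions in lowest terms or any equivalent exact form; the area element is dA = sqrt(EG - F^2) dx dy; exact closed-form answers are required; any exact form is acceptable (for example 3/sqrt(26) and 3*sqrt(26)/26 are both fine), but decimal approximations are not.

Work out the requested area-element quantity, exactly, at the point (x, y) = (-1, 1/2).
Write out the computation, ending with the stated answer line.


E = 37, F = 18, G = 10; EG - F^2 = 46

Answer: sqrt(EG - F^2) = sqrt(46)


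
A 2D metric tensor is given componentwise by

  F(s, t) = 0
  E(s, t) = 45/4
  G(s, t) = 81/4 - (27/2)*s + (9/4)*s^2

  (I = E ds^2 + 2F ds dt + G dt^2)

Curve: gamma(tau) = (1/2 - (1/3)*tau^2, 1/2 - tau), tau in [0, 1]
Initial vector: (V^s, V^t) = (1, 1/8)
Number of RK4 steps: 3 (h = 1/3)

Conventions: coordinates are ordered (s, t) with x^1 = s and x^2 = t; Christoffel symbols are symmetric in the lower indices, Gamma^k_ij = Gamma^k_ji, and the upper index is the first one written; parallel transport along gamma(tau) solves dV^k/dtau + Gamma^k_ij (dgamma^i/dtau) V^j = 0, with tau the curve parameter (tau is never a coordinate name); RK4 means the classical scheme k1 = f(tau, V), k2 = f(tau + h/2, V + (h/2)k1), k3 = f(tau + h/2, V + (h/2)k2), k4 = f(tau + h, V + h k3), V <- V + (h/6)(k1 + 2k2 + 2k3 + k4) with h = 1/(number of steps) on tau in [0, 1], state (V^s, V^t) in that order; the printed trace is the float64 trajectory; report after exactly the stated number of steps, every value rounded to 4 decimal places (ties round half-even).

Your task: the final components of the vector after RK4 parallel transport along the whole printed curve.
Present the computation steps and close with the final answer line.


gamma'(tau) = (-(2/3)*tau, -1); f(tau, V)^k = -Gamma^k_ij(gamma(tau)) gamma'^i(tau) V^j; h = 1/3; intermediate values shown to 6 dp
curve data and Christoffel symbols at the stage parameters:
  tau = 0.000000: gamma = (0.500000, 0.500000), gamma' = (0.000000, -1.000000); Gamma_sss = 0.000000, Gamma_sst = 0.000000, Gamma_stt = 0.500000, Gamma_tss = 0.000000, Gamma_tst = -0.400000, Gamma_ttt = 0.000000
  tau = 0.166667: gamma = (0.490741, 0.333333), gamma' = (-0.111111, -1.000000); Gamma_sss = 0.000000, Gamma_sst = 0.000000, Gamma_stt = 0.501852, Gamma_tss = 0.000000, Gamma_tst = -0.398524, Gamma_ttt = 0.000000
  tau = 0.333333: gamma = (0.462963, 0.166667), gamma' = (-0.222222, -1.000000); Gamma_sss = 0.000000, Gamma_sst = 0.000000, Gamma_stt = 0.507407, Gamma_tss = 0.000000, Gamma_tst = -0.394161, Gamma_ttt = 0.000000
  tau = 0.500000: gamma = (0.416667, 0.000000), gamma' = (-0.333333, -1.000000); Gamma_sss = 0.000000, Gamma_sst = 0.000000, Gamma_stt = 0.516667, Gamma_tss = 0.000000, Gamma_tst = -0.387097, Gamma_ttt = 0.000000
  tau = 0.666667: gamma = (0.351852, -0.166667), gamma' = (-0.444444, -1.000000); Gamma_sss = 0.000000, Gamma_sst = 0.000000, Gamma_stt = 0.529630, Gamma_tss = 0.000000, Gamma_tst = -0.377622, Gamma_ttt = 0.000000
  tau = 0.833333: gamma = (0.268519, -0.333333), gamma' = (-0.555556, -1.000000); Gamma_sss = 0.000000, Gamma_sst = 0.000000, Gamma_stt = 0.546296, Gamma_tss = 0.000000, Gamma_tst = -0.366102, Gamma_ttt = 0.000000
  tau = 1.000000: gamma = (0.166667, -0.500000), gamma' = (-0.666667, -1.000000); Gamma_sss = 0.000000, Gamma_sst = 0.000000, Gamma_stt = 0.566667, Gamma_tss = 0.000000, Gamma_tst = -0.352941, Gamma_ttt = 0.000000
step 0: V^s = 1.0000, V^t = 0.1250
step 1: k1 = (0.062500, -0.400000), k2 = (0.029275, -0.405258), k3 = (0.028835, -0.403013), k4 = (-0.004738, -0.397131); V <- V + (h/6)(k1 + 2k2 + 2k3 + k4): V^s = 1.0097, V^t = -0.0091
step 2: k1 = (-0.004614, -0.397174), k2 = (-0.038899, -0.380826), k3 = (-0.037491, -0.378966), k4 = (-0.071720, -0.353826); V <- V + (h/6)(k1 + 2k2 + 2k3 + k4): V^s = 0.9969, V^t = -0.1352
step 3: k1 = (-0.071625, -0.353769), k2 = (-0.106090, -0.321112), k3 = (-0.103116, -0.320116), k4 = (-0.137100, -0.282801); V <- V + (h/6)(k1 + 2k2 + 2k3 + k4): V^s = 0.9621, V^t = -0.2418

Answer: V^s = 0.9621, V^t = -0.2418


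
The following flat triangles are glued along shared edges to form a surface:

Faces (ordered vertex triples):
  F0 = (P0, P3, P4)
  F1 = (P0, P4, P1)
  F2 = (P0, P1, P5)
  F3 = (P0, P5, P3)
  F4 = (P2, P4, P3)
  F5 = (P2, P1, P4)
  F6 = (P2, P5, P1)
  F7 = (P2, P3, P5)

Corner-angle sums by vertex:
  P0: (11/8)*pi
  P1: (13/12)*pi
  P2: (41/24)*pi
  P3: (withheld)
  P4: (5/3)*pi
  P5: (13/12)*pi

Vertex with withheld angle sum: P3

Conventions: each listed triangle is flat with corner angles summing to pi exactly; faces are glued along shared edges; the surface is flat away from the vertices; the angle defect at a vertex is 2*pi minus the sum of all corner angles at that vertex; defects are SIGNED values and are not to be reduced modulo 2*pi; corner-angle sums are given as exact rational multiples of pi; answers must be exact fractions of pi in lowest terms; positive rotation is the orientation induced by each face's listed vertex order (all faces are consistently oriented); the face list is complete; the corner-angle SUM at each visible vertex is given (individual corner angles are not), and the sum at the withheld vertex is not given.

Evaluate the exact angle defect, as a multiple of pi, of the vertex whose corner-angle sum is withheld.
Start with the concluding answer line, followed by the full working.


Answer: defect(P3) = (11/12)*pi

V = 6, E = 12, F = 8; chi = V - E + F = 2
Gauss-Bonnet: total defect = 2*pi*chi = 4*pi; visible defects sum to (37/12)*pi


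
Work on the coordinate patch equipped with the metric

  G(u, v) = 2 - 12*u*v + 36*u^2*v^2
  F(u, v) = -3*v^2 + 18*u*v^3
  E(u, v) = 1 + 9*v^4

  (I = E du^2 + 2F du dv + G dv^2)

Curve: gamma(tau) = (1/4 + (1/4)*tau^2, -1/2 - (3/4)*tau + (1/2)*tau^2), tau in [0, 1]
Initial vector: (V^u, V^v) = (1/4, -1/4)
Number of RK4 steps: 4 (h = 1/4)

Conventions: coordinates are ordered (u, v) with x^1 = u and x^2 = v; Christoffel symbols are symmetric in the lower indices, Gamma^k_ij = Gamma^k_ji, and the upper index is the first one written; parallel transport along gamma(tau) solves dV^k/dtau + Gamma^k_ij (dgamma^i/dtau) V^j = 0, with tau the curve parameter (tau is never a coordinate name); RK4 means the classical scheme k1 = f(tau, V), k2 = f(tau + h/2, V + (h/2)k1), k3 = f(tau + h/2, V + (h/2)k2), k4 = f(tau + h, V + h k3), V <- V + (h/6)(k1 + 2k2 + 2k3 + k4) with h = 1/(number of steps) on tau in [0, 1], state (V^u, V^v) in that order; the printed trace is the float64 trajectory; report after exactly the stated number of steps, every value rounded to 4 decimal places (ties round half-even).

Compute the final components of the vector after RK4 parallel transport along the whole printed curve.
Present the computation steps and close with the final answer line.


gamma'(tau) = ((1/2)*tau, -3/4 + tau); f(tau, V)^k = -Gamma^k_ij(gamma(tau)) gamma'^i(tau) V^j; h = 1/4; intermediate values shown to 6 dp
curve data and Christoffel symbols at the stage parameters:
  tau = 0.000000: gamma = (0.250000, -0.500000), gamma' = (0.000000, -0.750000); Gamma_uuu = 0.000000, Gamma_uuv = -0.486486, Gamma_uvv = 0.243243, Gamma_vuu = 0.000000, Gamma_vuv = 1.135135, Gamma_vvv = -0.567568
  tau = 0.125000: gamma = (0.253906, -0.585938), gamma' = (0.062500, -0.625000); Gamma_uuu = 0.000000, Gamma_uuv = -0.641686, Gamma_uvv = 0.278064, Gamma_vuu = 0.000000, Gamma_vuv = 1.179143, Gamma_vvv = -0.510962
  tau = 0.250000: gamma = (0.265625, -0.656250), gamma' = (0.125000, -0.500000); Gamma_uuu = 0.000000, Gamma_uuv = -0.742124, Gamma_uvv = 0.300384, Gamma_vuu = 0.000000, Gamma_vuv = 1.175170, Gamma_vvv = -0.475664
  tau = 0.375000: gamma = (0.285156, -0.710938), gamma' = (0.187500, -0.375000); Gamma_uuu = 0.000000, Gamma_uuv = -0.787675, Gamma_uvv = 0.315936, Gamma_vuu = 0.000000, Gamma_vuv = 1.151344, Gamma_vvv = -0.461803
  tau = 0.500000: gamma = (0.312500, -0.750000), gamma' = (0.250000, -0.250000); Gamma_uuu = 0.000000, Gamma_uuv = -0.787922, Gamma_uvv = 0.328301, Gamma_vuu = 0.000000, Gamma_vuv = 1.123518, Gamma_vvv = -0.468133
  tau = 0.625000: gamma = (0.347656, -0.773438), gamma' = (0.312500, -0.125000); Gamma_uuu = 0.000000, Gamma_uuv = -0.753664, Gamma_uvv = 0.338768, Gamma_vuu = 0.000000, Gamma_vuv = 1.097495, Gamma_vvv = -0.493318
  tau = 0.750000: gamma = (0.390625, -0.781250), gamma' = (0.375000, 0.000000); Gamma_uuu = 0.000000, Gamma_uuv = -0.693995, Gamma_uvv = 0.346997, Gamma_vuu = 0.000000, Gamma_vuv = 1.073008, Gamma_vvv = -0.536504
  tau = 0.875000: gamma = (0.441406, -0.773438), gamma' = (0.437500, 0.125000); Gamma_uuu = 0.000000, Gamma_uuv = -0.616288, Gamma_uvv = 0.351720, Gamma_vuu = 0.000000, Gamma_vuv = 1.046849, Gamma_vvv = -0.597444
  tau = 1.000000: gamma = (0.500000, -0.750000), gamma' = (0.500000, 0.250000); Gamma_uuu = 0.000000, Gamma_uuv = -0.526972, Gamma_uvv = 0.351315, Gamma_vuu = 0.000000, Gamma_vuv = 1.014909, Gamma_vvv = -0.676606
step 0: V^u = 0.2500, V^v = -0.2500
step 1: k1 = (-0.136824, 0.319257), k2 = (-0.138342, 0.254213), k3 = (-0.140005, 0.257269), k4 = (-0.124891, 0.197767); V <- V + (h/6)(k1 + 2k2 + 2k3 + k4): V^u = 0.2159, V^v = -0.1858
step 2: k1 = (-0.125262, 0.198355), k2 = (-0.102010, 0.149108), k3 = (-0.104507, 0.152758), k4 = (-0.078583, 0.112053); V <- V + (h/6)(k1 + 2k2 + 2k3 + k4): V^u = 0.1902, V^v = -0.1477
step 3: k1 = (-0.078694, 0.112212), k2 = (-0.054147, 0.078850), k3 = (-0.055595, 0.080958), k4 = (-0.033183, 0.051305); V <- V + (h/6)(k1 + 2k2 + 2k3 + k4): V^u = 0.1764, V^v = -0.1276
step 4: k1 = (-0.033211, 0.051349), k2 = (-0.014081, 0.023918), k3 = (-0.014670, 0.024919), k4 = (0.001433, -0.002760); V <- V + (h/6)(k1 + 2k2 + 2k3 + k4): V^u = 0.1727, V^v = -0.1215

Answer: V^u = 0.1727, V^v = -0.1215


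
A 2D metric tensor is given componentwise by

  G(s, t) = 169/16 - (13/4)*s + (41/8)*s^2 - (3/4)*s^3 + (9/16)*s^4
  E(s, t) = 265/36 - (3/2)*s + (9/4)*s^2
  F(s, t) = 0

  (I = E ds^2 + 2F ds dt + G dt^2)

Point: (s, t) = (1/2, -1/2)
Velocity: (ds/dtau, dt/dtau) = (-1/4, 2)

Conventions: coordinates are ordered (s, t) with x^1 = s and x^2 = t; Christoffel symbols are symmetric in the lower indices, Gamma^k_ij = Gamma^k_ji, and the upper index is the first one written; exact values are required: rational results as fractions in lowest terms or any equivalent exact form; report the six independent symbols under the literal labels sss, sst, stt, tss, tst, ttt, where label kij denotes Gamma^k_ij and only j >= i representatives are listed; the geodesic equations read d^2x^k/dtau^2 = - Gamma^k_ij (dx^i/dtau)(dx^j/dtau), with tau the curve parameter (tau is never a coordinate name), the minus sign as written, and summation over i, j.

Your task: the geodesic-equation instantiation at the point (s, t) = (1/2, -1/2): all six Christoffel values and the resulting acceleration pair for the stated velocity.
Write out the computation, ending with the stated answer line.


E = 1033/144, F = 0, G = 2601/256 at the point
E_s = 3/4, E_t = 0, F_s = 0, F_t = 0, G_s = 51/32, G_t = 0
EG - F^2 = 298537/4096;  g^inv = (4096/298537) * [[2601/256, 0], [0, 1033/144]]
first-kind symbols [ij,l] = (1/2)(d_i g_jl + d_j g_il - d_l g_ij): [ss,s] = E_s/2 = 3/8, [ss,t] = F_s - E_t/2 = 0, [st,s] = E_t/2 = 0, [st,t] = G_s/2 = 51/64, [tt,s] = F_t - G_s/2 = -51/64, [tt,t] = G_t/2 = 0
Gamma^s_ij = (G*[ij,s] - F*[ij,t])/(EG - F^2), Gamma^t_ij = (E*[ij,t] - F*[ij,s])/(EG - F^2)
Gamma_sss = 54/1033, Gamma_sst = 0, Gamma_stt = -459/4132, Gamma_tss = 0, Gamma_tst = 4/51, Gamma_ttt = 0
d^2s/dtau^2 = -(Gamma_sss*(-1/4)^2 + 2*Gamma_sst*(-1/4)*(2) + Gamma_stt*(2)^2) = 3645/8264
d^2t/dtau^2 = -(Gamma_tss*(-1/4)^2 + 2*Gamma_tst*(-1/4)*(2) + Gamma_ttt*(2)^2) = 4/51

Answer: Gamma_sss = 54/1033, Gamma_sst = 0, Gamma_stt = -459/4132, Gamma_tss = 0, Gamma_tst = 4/51, Gamma_ttt = 0; accelerations (d^2s/dtau^2, d^2t/dtau^2) = (3645/8264, 4/51)


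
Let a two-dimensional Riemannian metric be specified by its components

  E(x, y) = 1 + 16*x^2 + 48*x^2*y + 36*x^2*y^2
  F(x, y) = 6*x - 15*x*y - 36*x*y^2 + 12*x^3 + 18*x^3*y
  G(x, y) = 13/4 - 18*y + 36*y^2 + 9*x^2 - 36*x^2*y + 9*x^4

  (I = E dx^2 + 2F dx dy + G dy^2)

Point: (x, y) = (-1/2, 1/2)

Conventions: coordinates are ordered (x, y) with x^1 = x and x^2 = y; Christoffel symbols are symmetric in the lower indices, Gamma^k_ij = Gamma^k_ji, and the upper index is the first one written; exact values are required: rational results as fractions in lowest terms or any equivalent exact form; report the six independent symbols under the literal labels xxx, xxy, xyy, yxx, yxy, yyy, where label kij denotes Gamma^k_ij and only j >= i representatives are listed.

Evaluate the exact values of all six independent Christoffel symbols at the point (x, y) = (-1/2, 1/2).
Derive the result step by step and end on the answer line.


E = 53/4, F = 21/8, G = 25/16 at the point
E_x = -49, E_y = 21, F_x = 21/4, F_y = 93/4, G_x = 9/2, G_y = 9
EG - F^2 = 221/16;  g^inv = (16/221) * [[25/16, -21/8], [-21/8, 53/4]]
first-kind symbols [ij,l] = (1/2)(d_i g_jl + d_j g_il - d_l g_ij): [xx,x] = E_x/2 = -49/2, [xx,y] = F_x - E_y/2 = -21/4, [xy,x] = E_y/2 = 21/2, [xy,y] = G_x/2 = 9/4, [yy,x] = F_y - G_x/2 = 21, [yy,y] = G_y/2 = 9/2
Gamma^x_ij = (G*[ij,x] - F*[ij,y])/(EG - F^2), Gamma^y_ij = (E*[ij,y] - F*[ij,x])/(EG - F^2)

Answer: Gamma_xxx = -392/221, Gamma_xxy = 168/221, Gamma_xyy = 336/221, Gamma_yxx = -84/221, Gamma_yxy = 36/221, Gamma_yyy = 72/221


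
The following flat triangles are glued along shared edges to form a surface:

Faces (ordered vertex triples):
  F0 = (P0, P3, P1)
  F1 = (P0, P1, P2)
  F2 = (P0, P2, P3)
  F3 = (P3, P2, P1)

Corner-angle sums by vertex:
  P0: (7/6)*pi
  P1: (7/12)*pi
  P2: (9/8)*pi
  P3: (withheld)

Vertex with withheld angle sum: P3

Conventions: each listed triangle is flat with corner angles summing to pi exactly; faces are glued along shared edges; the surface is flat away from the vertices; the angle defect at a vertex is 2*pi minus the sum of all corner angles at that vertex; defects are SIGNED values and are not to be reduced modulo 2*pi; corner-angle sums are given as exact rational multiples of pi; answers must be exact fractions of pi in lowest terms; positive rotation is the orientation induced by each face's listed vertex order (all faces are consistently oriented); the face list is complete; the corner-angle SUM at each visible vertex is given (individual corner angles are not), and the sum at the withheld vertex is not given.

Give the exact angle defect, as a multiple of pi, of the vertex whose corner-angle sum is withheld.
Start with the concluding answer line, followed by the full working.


Answer: defect(P3) = (7/8)*pi

V = 4, E = 6, F = 4; chi = V - E + F = 2
Gauss-Bonnet: total defect = 2*pi*chi = 4*pi; visible defects sum to (25/8)*pi


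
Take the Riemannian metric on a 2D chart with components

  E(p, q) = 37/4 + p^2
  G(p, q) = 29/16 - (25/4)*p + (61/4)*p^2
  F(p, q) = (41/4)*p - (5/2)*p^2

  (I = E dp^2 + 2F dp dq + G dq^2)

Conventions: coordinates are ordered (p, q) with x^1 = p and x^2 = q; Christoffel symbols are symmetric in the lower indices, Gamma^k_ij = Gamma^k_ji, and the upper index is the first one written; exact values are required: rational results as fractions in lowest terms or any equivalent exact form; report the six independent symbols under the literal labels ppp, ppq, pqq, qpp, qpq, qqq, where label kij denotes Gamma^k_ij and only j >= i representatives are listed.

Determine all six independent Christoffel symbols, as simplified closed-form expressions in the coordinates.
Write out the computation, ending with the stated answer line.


E = 37/4 + p^2; F = (41/4)*p - (5/2)*p^2; G = 29/16 - (25/4)*p + (61/4)*p^2
Gamma^k_ij = (1/2) g^{kl} (d_i g_jl + d_j g_il - d_l g_ij), with g^inv = (1/(EG-F^2)) [[G, -F], [-F, E]]
first partials: E_p = 2*p, E_q = 0, F_p = 41/4 - 5*p, F_q = 0, G_p = -25/4 + (61/2)*p, G_q = 0
D = EG - F^2 = 1073/64 - (925/16)*p + (605/16)*p^2 + 45*p^3 + 9*p^4
expanded: Gamma^p_pp = (G E_p - 2F F_p + F E_q)/(2D), Gamma^p_pq = (G E_q - F G_p)/(2D), Gamma^p_qq = (2G F_q - G G_p - F G_q)/(2D), Gamma^q_pp = (2E F_p - E E_q - F E_p)/(2D), Gamma^q_pq = (E G_p - F E_q)/(2D), Gamma^q_qq = (E G_q - 2F F_q + F G_p)/(2D); substitute and cancel common factors

Answer: Gamma_ppp = (176*p^3 + 4520*p^2 - 6608*p)/(576*p^4 + 2880*p^3 + 2420*p^2 - 3700*p + 1073), Gamma_ppq = (2440*p^3 - 10504*p^2 + 2050*p)/(576*p^4 + 2880*p^3 + 2420*p^2 - 3700*p + 1073), Gamma_pqq = (-29768*p^3 + 18300*p^2 - 6038*p + 725)/(1152*p^4 + 5760*p^3 + 4840*p^2 - 7400*p + 2146), Gamma_qpp = (-160*p^3 - 2960*p + 6068)/(576*p^4 + 2880*p^3 + 2420*p^2 - 3700*p + 1073), Gamma_qpq = (976*p^3 - 200*p^2 + 9028*p - 1850)/(576*p^4 + 2880*p^3 + 2420*p^2 - 3700*p + 1073), Gamma_qqq = (-2440*p^3 + 10504*p^2 - 2050*p)/(576*p^4 + 2880*p^3 + 2420*p^2 - 3700*p + 1073)


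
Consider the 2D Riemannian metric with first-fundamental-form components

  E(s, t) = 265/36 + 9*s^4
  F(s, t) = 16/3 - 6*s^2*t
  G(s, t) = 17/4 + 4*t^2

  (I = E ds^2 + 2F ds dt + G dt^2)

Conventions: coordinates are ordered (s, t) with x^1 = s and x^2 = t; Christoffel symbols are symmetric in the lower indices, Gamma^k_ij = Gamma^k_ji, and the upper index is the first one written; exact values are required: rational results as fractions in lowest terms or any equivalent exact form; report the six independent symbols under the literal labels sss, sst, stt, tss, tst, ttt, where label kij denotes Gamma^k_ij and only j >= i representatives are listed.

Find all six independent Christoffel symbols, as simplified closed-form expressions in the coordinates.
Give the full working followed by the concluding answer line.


E = 265/36 + 9*s^4; F = 16/3 - 6*s^2*t; G = 17/4 + 4*t^2
Gamma^k_ij = (1/2) g^{kl} (d_i g_jl + d_j g_il - d_l g_ij), with g^inv = (1/(EG-F^2)) [[G, -F], [-F, E]]
first partials: E_s = 36*s^3, E_t = 0, F_s = -12*s*t, F_t = -6*s^2, G_s = 0, G_t = 8*t
D = EG - F^2 = 409/144 + (265/9)*t^2 + 64*s^2*t + (153/4)*s^4
expanded: Gamma^s_ss = (G E_s - 2F F_s + F E_t)/(2D), Gamma^s_st = (G E_t - F G_s)/(2D), Gamma^s_tt = (2G F_t - G G_s - F G_t)/(2D), Gamma^t_ss = (2E F_s - E E_t - F E_s)/(2D), Gamma^t_st = (E G_s - F E_t)/(2D), Gamma^t_tt = (E G_t - 2F F_t + F G_s)/(2D); substitute and cancel common factors

Answer: Gamma_sss = (11016*s^3 + 9216*s*t)/(5508*s^4 + 9216*s^2*t + 4240*t^2 + 409), Gamma_sst = 0, Gamma_stt = (-3672*s^2 - 3072*t)/(5508*s^4 + 9216*s^2*t + 4240*t^2 + 409), Gamma_tss = (-13824*s^3 - 12720*s*t)/(5508*s^4 + 9216*s^2*t + 4240*t^2 + 409), Gamma_tst = 0, Gamma_ttt = (4608*s^2 + 4240*t)/(5508*s^4 + 9216*s^2*t + 4240*t^2 + 409)


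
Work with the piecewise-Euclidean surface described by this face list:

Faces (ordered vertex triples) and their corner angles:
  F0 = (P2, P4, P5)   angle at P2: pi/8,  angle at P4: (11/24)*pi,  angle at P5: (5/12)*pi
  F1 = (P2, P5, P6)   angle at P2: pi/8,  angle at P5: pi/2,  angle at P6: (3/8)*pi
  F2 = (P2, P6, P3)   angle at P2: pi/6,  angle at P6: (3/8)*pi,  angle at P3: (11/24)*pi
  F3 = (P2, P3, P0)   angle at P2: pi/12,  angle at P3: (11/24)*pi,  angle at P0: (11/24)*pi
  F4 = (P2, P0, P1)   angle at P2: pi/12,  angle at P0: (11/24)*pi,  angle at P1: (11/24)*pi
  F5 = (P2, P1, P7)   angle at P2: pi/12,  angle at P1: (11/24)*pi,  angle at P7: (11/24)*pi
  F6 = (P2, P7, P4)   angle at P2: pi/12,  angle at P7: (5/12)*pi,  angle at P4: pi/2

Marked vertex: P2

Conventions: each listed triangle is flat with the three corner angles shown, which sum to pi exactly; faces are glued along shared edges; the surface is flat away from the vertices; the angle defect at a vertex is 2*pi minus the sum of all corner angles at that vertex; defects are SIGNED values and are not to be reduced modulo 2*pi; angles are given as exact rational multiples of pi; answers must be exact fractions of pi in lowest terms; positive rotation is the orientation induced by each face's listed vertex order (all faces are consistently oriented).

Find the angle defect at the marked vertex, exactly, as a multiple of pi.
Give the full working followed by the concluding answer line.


Sum of corner angles at P2: (3/4)*pi
defect = 2*pi - (3/4)*pi

Answer: defect(P2) = (5/4)*pi


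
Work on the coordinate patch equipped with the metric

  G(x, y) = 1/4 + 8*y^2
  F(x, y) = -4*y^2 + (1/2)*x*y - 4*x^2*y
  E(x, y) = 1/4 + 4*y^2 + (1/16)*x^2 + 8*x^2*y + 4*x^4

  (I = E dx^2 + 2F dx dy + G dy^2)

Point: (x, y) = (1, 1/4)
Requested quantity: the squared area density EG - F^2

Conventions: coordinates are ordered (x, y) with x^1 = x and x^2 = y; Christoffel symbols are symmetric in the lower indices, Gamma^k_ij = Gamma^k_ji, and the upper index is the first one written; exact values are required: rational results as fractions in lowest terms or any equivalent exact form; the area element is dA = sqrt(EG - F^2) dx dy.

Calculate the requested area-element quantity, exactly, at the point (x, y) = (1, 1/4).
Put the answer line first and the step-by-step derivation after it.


Answer: EG - F^2 = 117/32

E = 105/16, F = -9/8, G = 3/4; EG - F^2 = 117/32


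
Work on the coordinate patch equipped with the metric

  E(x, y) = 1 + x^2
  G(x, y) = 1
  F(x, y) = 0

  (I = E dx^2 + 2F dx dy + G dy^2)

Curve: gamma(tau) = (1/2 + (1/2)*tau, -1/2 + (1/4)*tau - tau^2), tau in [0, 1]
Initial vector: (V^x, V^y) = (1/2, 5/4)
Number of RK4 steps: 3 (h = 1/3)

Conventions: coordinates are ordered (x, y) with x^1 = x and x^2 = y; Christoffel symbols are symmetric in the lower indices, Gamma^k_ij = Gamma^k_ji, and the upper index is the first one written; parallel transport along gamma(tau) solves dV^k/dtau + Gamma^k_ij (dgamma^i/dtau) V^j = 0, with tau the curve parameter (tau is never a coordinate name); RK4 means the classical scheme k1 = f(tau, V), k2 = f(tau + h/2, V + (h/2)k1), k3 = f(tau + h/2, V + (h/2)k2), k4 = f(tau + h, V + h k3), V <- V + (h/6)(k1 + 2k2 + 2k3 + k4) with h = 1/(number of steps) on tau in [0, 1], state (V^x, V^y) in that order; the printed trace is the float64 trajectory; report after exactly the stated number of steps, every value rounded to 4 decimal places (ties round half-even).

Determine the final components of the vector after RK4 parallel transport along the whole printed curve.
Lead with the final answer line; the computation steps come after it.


Answer: V^x = 0.3953, V^y = 1.2500

gamma'(tau) = (1/2, 1/4 - 2*tau); f(tau, V)^k = -Gamma^k_ij(gamma(tau)) gamma'^i(tau) V^j; h = 1/3; intermediate values shown to 6 dp
curve data and Christoffel symbols at the stage parameters:
  tau = 0.000000: gamma = (0.500000, -0.500000), gamma' = (0.500000, 0.250000); Gamma_xxx = 0.400000, Gamma_xxy = 0.000000, Gamma_xyy = 0.000000, Gamma_yxx = 0.000000, Gamma_yxy = 0.000000, Gamma_yyy = 0.000000
  tau = 0.166667: gamma = (0.583333, -0.486111), gamma' = (0.500000, -0.083333); Gamma_xxx = 0.435233, Gamma_xxy = 0.000000, Gamma_xyy = 0.000000, Gamma_yxx = 0.000000, Gamma_yxy = 0.000000, Gamma_yyy = 0.000000
  tau = 0.333333: gamma = (0.666667, -0.527778), gamma' = (0.500000, -0.416667); Gamma_xxx = 0.461538, Gamma_xxy = 0.000000, Gamma_xyy = 0.000000, Gamma_yxx = 0.000000, Gamma_yxy = 0.000000, Gamma_yyy = 0.000000
  tau = 0.500000: gamma = (0.750000, -0.625000), gamma' = (0.500000, -0.750000); Gamma_xxx = 0.480000, Gamma_xxy = 0.000000, Gamma_xyy = 0.000000, Gamma_yxx = 0.000000, Gamma_yxy = 0.000000, Gamma_yyy = 0.000000
  tau = 0.666667: gamma = (0.833333, -0.777778), gamma' = (0.500000, -1.083333); Gamma_xxx = 0.491803, Gamma_xxy = 0.000000, Gamma_xyy = 0.000000, Gamma_yxx = 0.000000, Gamma_yxy = 0.000000, Gamma_yyy = 0.000000
  tau = 0.833333: gamma = (0.916667, -0.986111), gamma' = (0.500000, -1.416667); Gamma_xxx = 0.498113, Gamma_xxy = 0.000000, Gamma_xyy = 0.000000, Gamma_yxx = 0.000000, Gamma_yxy = 0.000000, Gamma_yyy = 0.000000
  tau = 1.000000: gamma = (1.000000, -1.250000), gamma' = (0.500000, -1.750000); Gamma_xxx = 0.500000, Gamma_xxy = 0.000000, Gamma_xyy = 0.000000, Gamma_yxx = 0.000000, Gamma_yxy = 0.000000, Gamma_yyy = 0.000000
step 0: V^x = 0.5000, V^y = 1.2500
step 1: k1 = (-0.100000, 0.000000), k2 = (-0.105181, 0.000000), k3 = (-0.104993, 0.000000), k4 = (-0.107308, 0.000000); V <- V + (h/6)(k1 + 2k2 + 2k3 + k4): V^x = 0.4651, V^y = 1.2500
step 2: k1 = (-0.107338, 0.000000), k2 = (-0.107338, 0.000000), k3 = (-0.107338, 0.000000), k4 = (-0.105578, 0.000000); V <- V + (h/6)(k1 + 2k2 + 2k3 + k4): V^x = 0.4294, V^y = 1.2500
step 3: k1 = (-0.105602, 0.000000), k2 = (-0.102574, 0.000000), k3 = (-0.102699, 0.000000), k4 = (-0.098804, 0.000000); V <- V + (h/6)(k1 + 2k2 + 2k3 + k4): V^x = 0.3953, V^y = 1.2500


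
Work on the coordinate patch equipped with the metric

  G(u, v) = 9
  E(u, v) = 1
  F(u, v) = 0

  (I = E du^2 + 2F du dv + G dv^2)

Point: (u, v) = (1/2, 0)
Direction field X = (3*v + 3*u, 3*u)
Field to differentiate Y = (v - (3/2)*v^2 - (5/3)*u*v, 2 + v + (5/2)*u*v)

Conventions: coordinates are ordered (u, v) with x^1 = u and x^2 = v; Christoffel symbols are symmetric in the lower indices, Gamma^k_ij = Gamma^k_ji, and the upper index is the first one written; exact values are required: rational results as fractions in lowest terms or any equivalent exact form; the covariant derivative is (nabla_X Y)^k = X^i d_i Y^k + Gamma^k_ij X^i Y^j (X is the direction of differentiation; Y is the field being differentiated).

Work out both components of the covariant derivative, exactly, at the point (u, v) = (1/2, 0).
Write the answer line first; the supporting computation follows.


Answer: (nabla_X Y)^u = 1/4, (nabla_X Y)^v = 27/8

E = 1, F = 0, G = 9 at the point
E_u = 0, E_v = 0, F_u = 0, F_v = 0, G_u = 0, G_v = 0
EG - F^2 = 9;  g^inv = (1/9) * [[9, 0], [0, 1]]
first-kind symbols [ij,l] = (1/2)(d_i g_jl + d_j g_il - d_l g_ij): [uu,u] = E_u/2 = 0, [uu,v] = F_u - E_v/2 = 0, [uv,u] = E_v/2 = 0, [uv,v] = G_u/2 = 0, [vv,u] = F_v - G_u/2 = 0, [vv,v] = G_v/2 = 0
Gamma^u_ij = (G*[ij,u] - F*[ij,v])/(EG - F^2), Gamma^v_ij = (E*[ij,v] - F*[ij,u])/(EG - F^2)
Gamma_uuu = 0, Gamma_uuv = 0, Gamma_uvv = 0, Gamma_vuu = 0, Gamma_vuv = 0, Gamma_vvv = 0
X = (3/2, 3/2), Y = (0, 2) at the point


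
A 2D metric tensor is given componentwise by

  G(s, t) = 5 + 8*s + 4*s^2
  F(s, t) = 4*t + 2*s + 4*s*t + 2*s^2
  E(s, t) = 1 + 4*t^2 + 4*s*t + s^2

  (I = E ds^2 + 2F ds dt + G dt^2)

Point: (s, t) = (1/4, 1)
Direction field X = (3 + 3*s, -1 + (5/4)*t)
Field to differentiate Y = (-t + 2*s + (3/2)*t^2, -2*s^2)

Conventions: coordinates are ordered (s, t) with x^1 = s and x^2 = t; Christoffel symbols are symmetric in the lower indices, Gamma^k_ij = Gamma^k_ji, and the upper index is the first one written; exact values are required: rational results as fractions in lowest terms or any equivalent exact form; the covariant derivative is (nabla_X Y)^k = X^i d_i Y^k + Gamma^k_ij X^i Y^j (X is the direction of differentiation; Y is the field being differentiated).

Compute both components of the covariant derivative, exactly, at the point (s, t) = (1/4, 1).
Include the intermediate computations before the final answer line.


E = 97/16, F = 45/8, G = 29/4 at the point
E_s = 9/2, E_t = 9, F_s = 7, F_t = 5, G_s = 10, G_t = 0
EG - F^2 = 197/16;  g^inv = (16/197) * [[29/4, -45/8], [-45/8, 97/16]]
first-kind symbols [ij,l] = (1/2)(d_i g_jl + d_j g_il - d_l g_ij): [ss,s] = E_s/2 = 9/4, [ss,t] = F_s - E_t/2 = 5/2, [st,s] = E_t/2 = 9/2, [st,t] = G_s/2 = 5, [tt,s] = F_t - G_s/2 = 0, [tt,t] = G_t/2 = 0
Gamma^s_ij = (G*[ij,s] - F*[ij,t])/(EG - F^2), Gamma^t_ij = (E*[ij,t] - F*[ij,s])/(EG - F^2)
Gamma_sss = 36/197, Gamma_sst = 72/197, Gamma_stt = 0, Gamma_tss = 40/197, Gamma_tst = 80/197, Gamma_ttt = 0
X = (15/4, 1/4), Y = (1, -1/8) at the point

Answer: (nabla_X Y)^s = 6781/788, (nabla_X Y)^t = -2425/788


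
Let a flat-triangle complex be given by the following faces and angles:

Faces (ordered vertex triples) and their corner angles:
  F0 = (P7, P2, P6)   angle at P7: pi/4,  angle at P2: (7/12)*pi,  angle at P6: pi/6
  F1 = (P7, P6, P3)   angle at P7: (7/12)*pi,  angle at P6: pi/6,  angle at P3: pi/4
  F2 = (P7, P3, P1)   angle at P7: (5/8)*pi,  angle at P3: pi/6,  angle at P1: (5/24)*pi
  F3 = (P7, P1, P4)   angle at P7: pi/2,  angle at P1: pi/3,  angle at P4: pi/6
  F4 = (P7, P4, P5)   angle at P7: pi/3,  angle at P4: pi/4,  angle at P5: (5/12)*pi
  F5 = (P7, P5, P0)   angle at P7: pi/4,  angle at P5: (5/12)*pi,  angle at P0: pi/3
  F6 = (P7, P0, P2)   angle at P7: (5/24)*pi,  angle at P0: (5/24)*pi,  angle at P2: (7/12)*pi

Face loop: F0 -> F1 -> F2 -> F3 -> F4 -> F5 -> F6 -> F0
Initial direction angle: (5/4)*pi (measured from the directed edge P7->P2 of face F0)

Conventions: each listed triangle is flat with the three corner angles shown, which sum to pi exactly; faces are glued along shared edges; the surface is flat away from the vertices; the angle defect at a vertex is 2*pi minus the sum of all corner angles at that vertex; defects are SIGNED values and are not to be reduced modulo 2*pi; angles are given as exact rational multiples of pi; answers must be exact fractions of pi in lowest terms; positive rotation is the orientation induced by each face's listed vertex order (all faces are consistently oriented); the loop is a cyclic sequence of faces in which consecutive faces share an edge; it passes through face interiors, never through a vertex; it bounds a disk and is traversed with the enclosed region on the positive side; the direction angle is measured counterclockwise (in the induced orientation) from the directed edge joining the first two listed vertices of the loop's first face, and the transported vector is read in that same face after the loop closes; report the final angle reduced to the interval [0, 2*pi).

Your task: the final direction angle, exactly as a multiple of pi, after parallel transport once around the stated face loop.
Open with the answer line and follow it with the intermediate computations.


Answer: final direction angle = pi/2

enclosed vertex P7: corner angles sum to (11/4)*pi, defect = 2*pi - (11/4)*pi = (-3/4)*pi
summing the enclosed defects onto the initial angle, mod 2*pi in the induced orientation:
final angle = (5/4)*pi - (3/4)*pi = pi/2 (mod 2*pi)


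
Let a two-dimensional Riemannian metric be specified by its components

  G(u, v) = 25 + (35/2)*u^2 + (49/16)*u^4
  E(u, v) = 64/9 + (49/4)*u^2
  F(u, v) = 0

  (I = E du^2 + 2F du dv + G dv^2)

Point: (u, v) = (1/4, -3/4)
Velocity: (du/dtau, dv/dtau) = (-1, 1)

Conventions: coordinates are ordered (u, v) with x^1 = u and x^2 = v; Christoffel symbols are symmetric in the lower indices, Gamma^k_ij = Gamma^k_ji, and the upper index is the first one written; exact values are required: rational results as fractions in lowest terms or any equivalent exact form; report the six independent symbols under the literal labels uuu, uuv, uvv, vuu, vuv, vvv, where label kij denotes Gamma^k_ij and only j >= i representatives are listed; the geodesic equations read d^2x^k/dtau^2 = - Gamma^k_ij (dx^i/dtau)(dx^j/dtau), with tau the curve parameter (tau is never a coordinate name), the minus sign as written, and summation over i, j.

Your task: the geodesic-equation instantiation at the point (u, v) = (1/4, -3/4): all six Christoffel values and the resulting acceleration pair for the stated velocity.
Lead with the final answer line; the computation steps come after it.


Answer: Gamma_uuu = 1764/4537, Gamma_uuv = 0, Gamma_uvv = -20601/36296, Gamma_vuu = 0, Gamma_vuv = 56/327, Gamma_vvv = 0; accelerations (d^2u/dtau^2, d^2v/dtau^2) = (6489/36296, 112/327)

E = 4537/576, F = 0, G = 106929/4096 at the point
E_u = 49/8, E_v = 0, F_u = 0, F_v = 0, G_u = 2289/256, G_v = 0
EG - F^2 = 53904097/262144;  g^inv = (262144/53904097) * [[106929/4096, 0], [0, 4537/576]]
first-kind symbols [ij,l] = (1/2)(d_i g_jl + d_j g_il - d_l g_ij): [uu,u] = E_u/2 = 49/16, [uu,v] = F_u - E_v/2 = 0, [uv,u] = E_v/2 = 0, [uv,v] = G_u/2 = 2289/512, [vv,u] = F_v - G_u/2 = -2289/512, [vv,v] = G_v/2 = 0
Gamma^u_ij = (G*[ij,u] - F*[ij,v])/(EG - F^2), Gamma^v_ij = (E*[ij,v] - F*[ij,u])/(EG - F^2)
Gamma_uuu = 1764/4537, Gamma_uuv = 0, Gamma_uvv = -20601/36296, Gamma_vuu = 0, Gamma_vuv = 56/327, Gamma_vvv = 0
d^2u/dtau^2 = -(Gamma_uuu*(-1)^2 + 2*Gamma_uuv*(-1)*(1) + Gamma_uvv*(1)^2) = 6489/36296
d^2v/dtau^2 = -(Gamma_vuu*(-1)^2 + 2*Gamma_vuv*(-1)*(1) + Gamma_vvv*(1)^2) = 112/327


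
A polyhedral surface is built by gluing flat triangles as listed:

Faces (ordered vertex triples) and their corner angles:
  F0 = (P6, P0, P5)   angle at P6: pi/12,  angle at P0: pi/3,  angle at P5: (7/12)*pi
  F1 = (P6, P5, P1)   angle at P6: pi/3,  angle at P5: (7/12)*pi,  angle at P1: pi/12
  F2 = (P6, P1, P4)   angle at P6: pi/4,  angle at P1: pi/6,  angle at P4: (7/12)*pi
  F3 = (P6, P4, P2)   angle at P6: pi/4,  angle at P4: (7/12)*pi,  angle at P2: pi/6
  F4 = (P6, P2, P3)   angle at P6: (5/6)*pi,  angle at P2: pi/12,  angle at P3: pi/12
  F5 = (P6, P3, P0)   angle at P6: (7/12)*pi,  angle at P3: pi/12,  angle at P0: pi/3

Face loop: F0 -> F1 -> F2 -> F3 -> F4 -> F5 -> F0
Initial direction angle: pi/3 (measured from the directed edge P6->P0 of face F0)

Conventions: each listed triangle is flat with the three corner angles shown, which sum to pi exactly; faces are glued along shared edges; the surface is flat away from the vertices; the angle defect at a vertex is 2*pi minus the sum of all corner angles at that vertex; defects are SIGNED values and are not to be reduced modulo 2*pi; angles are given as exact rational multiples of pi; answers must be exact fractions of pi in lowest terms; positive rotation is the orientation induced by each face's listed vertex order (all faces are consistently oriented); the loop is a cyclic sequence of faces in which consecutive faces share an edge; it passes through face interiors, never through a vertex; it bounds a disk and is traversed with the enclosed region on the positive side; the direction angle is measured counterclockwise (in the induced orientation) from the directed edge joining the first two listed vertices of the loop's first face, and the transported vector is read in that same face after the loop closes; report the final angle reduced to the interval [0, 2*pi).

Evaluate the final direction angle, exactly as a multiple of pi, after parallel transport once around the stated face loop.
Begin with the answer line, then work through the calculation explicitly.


Answer: final direction angle = 0

enclosed vertex P6: corner angles sum to (7/3)*pi, defect = 2*pi - (7/3)*pi = -pi/3
by Gauss-Bonnet the loop rotates the vector by the enclosed defect sum (positive orientation, mod 2*pi)
final angle = pi/3 - pi/3 = 0 (mod 2*pi)


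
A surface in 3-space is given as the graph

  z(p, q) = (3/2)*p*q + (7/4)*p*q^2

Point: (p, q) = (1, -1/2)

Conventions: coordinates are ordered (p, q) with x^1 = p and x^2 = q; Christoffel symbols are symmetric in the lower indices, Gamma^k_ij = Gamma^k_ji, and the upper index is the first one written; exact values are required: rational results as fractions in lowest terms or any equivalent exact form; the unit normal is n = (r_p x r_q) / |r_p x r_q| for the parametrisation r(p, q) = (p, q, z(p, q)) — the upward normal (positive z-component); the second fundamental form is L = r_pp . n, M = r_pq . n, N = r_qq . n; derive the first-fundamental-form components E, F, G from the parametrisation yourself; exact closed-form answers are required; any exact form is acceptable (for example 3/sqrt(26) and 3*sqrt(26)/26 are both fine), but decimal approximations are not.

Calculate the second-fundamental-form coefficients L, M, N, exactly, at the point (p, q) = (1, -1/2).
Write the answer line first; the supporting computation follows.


Answer: L = 0, M = -4*sqrt(33)/99, N = 56*sqrt(33)/99

z_p = -5/16, z_q = -1/4, z_pp = 0, z_pq = -1/4, z_qq = 7/2
E = 281/256, F = 5/64, G = 17/16; answer radicand W^2 = 297/256
unnormalised second-form numerators: l = 0, m = -1/4, n = 7/2; L = l/sqrt(297/256), and similarly M = m/sqrt(W^2), N = n/sqrt(W^2)


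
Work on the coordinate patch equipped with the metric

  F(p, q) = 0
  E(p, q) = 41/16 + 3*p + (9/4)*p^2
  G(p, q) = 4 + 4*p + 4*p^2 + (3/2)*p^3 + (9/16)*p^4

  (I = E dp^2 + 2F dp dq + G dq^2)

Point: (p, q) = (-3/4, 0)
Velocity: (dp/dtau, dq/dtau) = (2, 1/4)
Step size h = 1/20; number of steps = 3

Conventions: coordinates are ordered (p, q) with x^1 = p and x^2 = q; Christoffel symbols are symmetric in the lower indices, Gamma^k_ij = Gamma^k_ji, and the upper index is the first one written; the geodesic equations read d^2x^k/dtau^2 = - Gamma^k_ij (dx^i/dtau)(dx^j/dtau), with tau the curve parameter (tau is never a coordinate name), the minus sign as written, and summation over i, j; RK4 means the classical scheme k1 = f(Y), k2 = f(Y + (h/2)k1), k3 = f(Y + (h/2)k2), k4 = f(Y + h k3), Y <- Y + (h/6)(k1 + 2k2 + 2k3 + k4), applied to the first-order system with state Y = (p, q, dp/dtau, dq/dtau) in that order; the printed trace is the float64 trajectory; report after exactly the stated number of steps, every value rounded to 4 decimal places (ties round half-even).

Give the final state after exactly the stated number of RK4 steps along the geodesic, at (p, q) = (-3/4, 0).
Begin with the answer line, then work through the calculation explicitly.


Answer: p = -0.4510, q = 0.0373, dp/dtau = 1.9468, dq/dtau = 0.2414

f(Y) = (dp/dtau, dq/dtau, -Gamma^p_ij Y'^i Y'^j, -Gamma^q_ij Y'^i Y'^j) with the Gammas evaluated at the stage position; h = 0.050000; intermediate values shown to 6 dp
step 0: p = -0.7500, q = 0.0000, dp/dtau = 2.0000, dq/dtau = 0.2500
step 1:
  k1: at (p, q) = (-0.750000, 0.000000), (dp/dtau, dq/dtau) = (2.000000, 0.250000); Gamma_ppp = -0.118812, Gamma_ppq = 0.000000, Gamma_pqq = 0.132426, Gamma_qpp = 0.000000, Gamma_qpq = -0.074766, Gamma_qqq = 0.000000; k1 = (2.000000, 0.250000, 0.466971, 0.074766)
  k2: at (p, q) = (-0.700000, 0.006250), (dp/dtau, dq/dtau) = (2.011674, 0.251869); Gamma_ppp = -0.047923, Gamma_ppq = 0.000000, Gamma_pqq = 0.053275, Gamma_qpp = 0.000000, Gamma_qpq = -0.029985, Gamma_qqq = 0.000000; k2 = (2.011674, 0.251869, 0.190558, 0.030386)
  k3: at (p, q) = (-0.699708, 0.006297), (dp/dtau, dq/dtau) = (2.004764, 0.250760); Gamma_ppp = -0.047505, Gamma_ppq = 0.000000, Gamma_pqq = 0.052809, Gamma_qpp = 0.000000, Gamma_qpq = -0.029723, Gamma_qqq = 0.000000; k3 = (2.004764, 0.250760, 0.187606, 0.029884)
  k4: at (p, q) = (-0.649762, 0.012538), (dp/dtau, dq/dtau) = (2.009380, 0.251494); Gamma_ppp = 0.024333, Gamma_ppq = 0.000000, Gamma_pqq = -0.027040, Gamma_qpp = 0.000000, Gamma_qpq = 0.015212, Gamma_qqq = 0.000000; k4 = (2.009380, 0.251494, -0.096537, -0.015375)
  Y <- Y + (h/6)(k1 + 2k2 + 2k3 + k4): p = -0.6496, q = 0.0126, dp/dtau = 2.0094, dq/dtau = 0.2515
step 2:
  k1: at (p, q) = (-0.649648, 0.012556), (dp/dtau, dq/dtau) = (2.009390, 0.251499); Gamma_ppp = 0.024497, Gamma_ppq = 0.000000, Gamma_pqq = -0.027222, Gamma_qpp = 0.000000, Gamma_qpq = 0.015315, Gamma_qqq = 0.000000; k1 = (2.009390, 0.251499, -0.097188, -0.015479)
  k2: at (p, q) = (-0.599413, 0.018844), (dp/dtau, dq/dtau) = (2.006960, 0.251112); Gamma_ppp = 0.096218, Gamma_ppq = 0.000000, Gamma_pqq = -0.107127, Gamma_qpp = 0.000000, Gamma_qpq = 0.060405, Gamma_qqq = 0.000000; k2 = (2.006960, 0.251112, -0.380802, -0.060885)
  k3: at (p, q) = (-0.599474, 0.018834), (dp/dtau, dq/dtau) = (1.999870, 0.249977); Gamma_ppp = 0.096133, Gamma_ppq = 0.000000, Gamma_pqq = -0.107031, Gamma_qpp = 0.000000, Gamma_qpq = 0.060351, Gamma_qqq = 0.000000; k3 = (1.999870, 0.249977, -0.377792, -0.060341)
  k4: at (p, q) = (-0.549654, 0.025055), (dp/dtau, dq/dtau) = (1.990500, 0.248482); Gamma_ppp = 0.165240, Gamma_ppq = 0.000000, Gamma_pqq = -0.184731, Gamma_qpp = 0.000000, Gamma_qpq = 0.104666, Gamma_qqq = 0.000000; k4 = (1.990500, 0.248482, -0.643289, -0.103537)
  Y <- Y + (h/6)(k1 + 2k2 + 2k3 + k4): p = -0.5495, q = 0.0251, dp/dtau = 1.9906, dq/dtau = 0.2485
step 3:
  k1: at (p, q) = (-0.549535, 0.025074), (dp/dtau, dq/dtau) = (1.990576, 0.248487); Gamma_ppp = 0.165402, Gamma_ppq = 0.000000, Gamma_pqq = -0.184915, Gamma_qpp = 0.000000, Gamma_qpq = 0.104772, Gamma_qqq = 0.000000; k1 = (1.990576, 0.248487, -0.643969, -0.103647)
  k2: at (p, q) = (-0.499771, 0.031286), (dp/dtau, dq/dtau) = (1.974477, 0.245896); Gamma_ppp = 0.231062, Gamma_ppq = 0.000000, Gamma_pqq = -0.259954, Gamma_qpp = 0.000000, Gamma_qpq = 0.148347, Gamma_qqq = 0.000000; k2 = (1.974477, 0.245896, -0.885092, -0.144050)
  k3: at (p, q) = (-0.500173, 0.031222), (dp/dtau, dq/dtau) = (1.968449, 0.244886); Gamma_ppp = 0.230548, Gamma_ppq = 0.000000, Gamma_pqq = -0.259360, Gamma_qpp = 0.000000, Gamma_qpq = 0.147998, Gamma_qqq = 0.000000; k3 = (1.968449, 0.244886, -0.877772, -0.142684)
  k4: at (p, q) = (-0.451113, 0.037319), (dp/dtau, dq/dtau) = (1.946687, 0.241353); Gamma_ppp = 0.290932, Gamma_ppq = 0.000000, Gamma_pqq = -0.330017, Gamma_qpp = 0.000000, Gamma_qpq = 0.190026, Gamma_qqq = 0.000000; k4 = (1.946687, 0.241353, -1.083291, -0.178563)
  Y <- Y + (h/6)(k1 + 2k2 + 2k3 + k4): p = -0.4510, q = 0.0373, dp/dtau = 1.9468, dq/dtau = 0.2414
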